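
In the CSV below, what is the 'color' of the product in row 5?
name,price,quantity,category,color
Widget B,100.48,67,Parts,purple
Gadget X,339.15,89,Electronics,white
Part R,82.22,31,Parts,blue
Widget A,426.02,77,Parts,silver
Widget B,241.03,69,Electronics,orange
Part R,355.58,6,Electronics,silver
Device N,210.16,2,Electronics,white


Query: Row 5 ('Widget B'), column 'color'
Value: orange

orange


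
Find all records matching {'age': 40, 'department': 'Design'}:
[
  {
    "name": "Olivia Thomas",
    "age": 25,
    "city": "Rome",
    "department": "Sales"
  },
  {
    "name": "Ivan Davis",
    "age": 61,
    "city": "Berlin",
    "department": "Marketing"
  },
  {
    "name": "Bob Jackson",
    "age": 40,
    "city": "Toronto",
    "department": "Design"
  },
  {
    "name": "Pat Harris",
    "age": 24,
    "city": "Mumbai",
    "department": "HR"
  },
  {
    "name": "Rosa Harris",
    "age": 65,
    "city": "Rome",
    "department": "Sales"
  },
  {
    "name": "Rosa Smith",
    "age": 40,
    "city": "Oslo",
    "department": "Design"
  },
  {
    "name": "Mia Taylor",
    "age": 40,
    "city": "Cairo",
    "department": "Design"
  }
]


Search criteria: {'age': 40, 'department': 'Design'}

Checking 7 records:
  Olivia Thomas: {age: 25, department: Sales}
  Ivan Davis: {age: 61, department: Marketing}
  Bob Jackson: {age: 40, department: Design} <-- MATCH
  Pat Harris: {age: 24, department: HR}
  Rosa Harris: {age: 65, department: Sales}
  Rosa Smith: {age: 40, department: Design} <-- MATCH
  Mia Taylor: {age: 40, department: Design} <-- MATCH

Matches: ["Bob Jackson", "Rosa Smith", "Mia Taylor"]

["Bob Jackson", "Rosa Smith", "Mia Taylor"]


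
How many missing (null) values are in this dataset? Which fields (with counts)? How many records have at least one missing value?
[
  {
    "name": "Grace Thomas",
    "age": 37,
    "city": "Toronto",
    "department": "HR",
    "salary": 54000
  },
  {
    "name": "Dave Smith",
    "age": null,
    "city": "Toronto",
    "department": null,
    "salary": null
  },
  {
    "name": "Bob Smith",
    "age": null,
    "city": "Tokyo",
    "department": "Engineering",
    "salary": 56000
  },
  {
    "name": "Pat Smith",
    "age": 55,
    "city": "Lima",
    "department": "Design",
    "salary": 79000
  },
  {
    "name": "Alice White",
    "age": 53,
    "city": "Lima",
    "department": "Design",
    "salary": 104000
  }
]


Checking for missing (null) values in 5 records:

  Grace Thomas: complete
  Dave Smith: age, department, salary
  Bob Smith: age
  Pat Smith: complete
  Alice White: complete

Per field:
  name: 0 missing
  age: 2 missing
  city: 0 missing
  department: 1 missing
  salary: 1 missing

Total missing values: 4
Records with any missing: 2

4 missing values (age: 2, department: 1, salary: 1); 2 incomplete records


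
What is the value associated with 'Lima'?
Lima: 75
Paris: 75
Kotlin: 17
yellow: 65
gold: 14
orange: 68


Looking up key 'Lima'
Value: 75

75


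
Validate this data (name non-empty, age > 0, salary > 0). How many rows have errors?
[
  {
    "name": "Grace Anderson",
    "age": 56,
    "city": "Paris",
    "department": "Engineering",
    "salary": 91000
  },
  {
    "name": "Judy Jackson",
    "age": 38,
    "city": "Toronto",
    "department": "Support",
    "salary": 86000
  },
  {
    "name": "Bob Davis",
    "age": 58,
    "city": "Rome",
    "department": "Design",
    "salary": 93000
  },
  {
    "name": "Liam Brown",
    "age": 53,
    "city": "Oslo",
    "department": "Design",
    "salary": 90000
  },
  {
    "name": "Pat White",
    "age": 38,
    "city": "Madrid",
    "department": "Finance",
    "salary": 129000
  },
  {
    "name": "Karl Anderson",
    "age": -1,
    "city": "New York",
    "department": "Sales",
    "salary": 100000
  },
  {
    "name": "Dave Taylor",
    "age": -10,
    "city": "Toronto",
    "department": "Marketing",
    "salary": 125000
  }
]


Validating 7 records:
Rules: name non-empty, age > 0, salary > 0

  Row 1 (Grace Anderson): OK
  Row 2 (Judy Jackson): OK
  Row 3 (Bob Davis): OK
  Row 4 (Liam Brown): OK
  Row 5 (Pat White): OK
  Row 6 (Karl Anderson): negative age: -1
  Row 7 (Dave Taylor): negative age: -10

Total errors: 2

2 errors


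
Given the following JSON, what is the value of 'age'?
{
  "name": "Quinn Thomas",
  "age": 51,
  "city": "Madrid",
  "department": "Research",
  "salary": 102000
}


Looking up field 'age'
Value: 51

51


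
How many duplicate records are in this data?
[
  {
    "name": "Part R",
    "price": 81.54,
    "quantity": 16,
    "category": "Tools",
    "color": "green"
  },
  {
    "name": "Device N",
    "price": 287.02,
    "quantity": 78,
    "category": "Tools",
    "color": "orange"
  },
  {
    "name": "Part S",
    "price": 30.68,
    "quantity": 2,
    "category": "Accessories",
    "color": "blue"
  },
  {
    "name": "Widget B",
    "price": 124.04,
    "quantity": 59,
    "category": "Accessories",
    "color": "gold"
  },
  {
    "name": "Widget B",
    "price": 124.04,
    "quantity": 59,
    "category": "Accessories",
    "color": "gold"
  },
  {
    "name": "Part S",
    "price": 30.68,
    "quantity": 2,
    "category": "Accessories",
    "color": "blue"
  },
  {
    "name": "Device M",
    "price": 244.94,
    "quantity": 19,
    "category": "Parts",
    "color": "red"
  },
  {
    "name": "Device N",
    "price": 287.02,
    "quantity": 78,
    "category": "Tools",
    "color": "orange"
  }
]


Checking 8 records for duplicates:

  Row 1: Part R ($81.54, qty 16)
  Row 2: Device N ($287.02, qty 78)
  Row 3: Part S ($30.68, qty 2)
  Row 4: Widget B ($124.04, qty 59)
  Row 5: Widget B ($124.04, qty 59) <-- DUPLICATE
  Row 6: Part S ($30.68, qty 2) <-- DUPLICATE
  Row 7: Device M ($244.94, qty 19)
  Row 8: Device N ($287.02, qty 78) <-- DUPLICATE

Duplicates found: 3
Unique records: 5

3 duplicates, 5 unique


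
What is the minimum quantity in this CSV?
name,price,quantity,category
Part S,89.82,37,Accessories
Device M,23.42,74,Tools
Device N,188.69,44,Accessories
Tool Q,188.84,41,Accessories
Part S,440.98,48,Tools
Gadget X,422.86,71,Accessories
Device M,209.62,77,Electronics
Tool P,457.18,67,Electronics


Computing minimum quantity:
Values: [37, 74, 44, 41, 48, 71, 77, 67]
Min = 37

37


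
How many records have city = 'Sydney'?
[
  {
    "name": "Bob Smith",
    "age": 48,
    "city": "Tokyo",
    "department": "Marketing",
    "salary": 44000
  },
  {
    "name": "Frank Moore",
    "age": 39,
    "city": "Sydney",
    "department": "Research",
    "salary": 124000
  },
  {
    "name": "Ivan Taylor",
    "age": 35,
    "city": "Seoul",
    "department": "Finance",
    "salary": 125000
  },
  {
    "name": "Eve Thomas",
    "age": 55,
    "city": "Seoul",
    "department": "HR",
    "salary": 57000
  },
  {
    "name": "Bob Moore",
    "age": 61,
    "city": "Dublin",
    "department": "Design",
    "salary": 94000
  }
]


Data: 5 records
Condition: city = 'Sydney'

Checking each record:
  Bob Smith: Tokyo
  Frank Moore: Sydney MATCH
  Ivan Taylor: Seoul
  Eve Thomas: Seoul
  Bob Moore: Dublin

Count: 1

1


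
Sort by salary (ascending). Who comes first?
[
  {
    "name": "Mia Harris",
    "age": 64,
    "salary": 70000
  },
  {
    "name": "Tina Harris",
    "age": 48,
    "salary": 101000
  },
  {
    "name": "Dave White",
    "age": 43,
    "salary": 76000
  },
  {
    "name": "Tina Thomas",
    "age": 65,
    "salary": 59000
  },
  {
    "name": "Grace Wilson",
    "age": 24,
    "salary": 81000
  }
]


Sort by: salary (ascending)

Sorted order:
  1. Tina Thomas (salary = 59000)
  2. Mia Harris (salary = 70000)
  3. Dave White (salary = 76000)
  4. Grace Wilson (salary = 81000)
  5. Tina Harris (salary = 101000)

First: Tina Thomas

Tina Thomas


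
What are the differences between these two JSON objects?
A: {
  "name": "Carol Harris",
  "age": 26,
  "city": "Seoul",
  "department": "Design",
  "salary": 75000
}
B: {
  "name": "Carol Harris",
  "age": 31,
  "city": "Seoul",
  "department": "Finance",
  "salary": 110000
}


Comparing each field (in key order):
  name: same
  age: DIFFERENT
  city: same
  department: DIFFERENT
  salary: DIFFERENT
Differences:
  age: 26 -> 31
  department: Design -> Finance
  salary: 75000 -> 110000

3 field(s) changed

3 changes: age, department, salary


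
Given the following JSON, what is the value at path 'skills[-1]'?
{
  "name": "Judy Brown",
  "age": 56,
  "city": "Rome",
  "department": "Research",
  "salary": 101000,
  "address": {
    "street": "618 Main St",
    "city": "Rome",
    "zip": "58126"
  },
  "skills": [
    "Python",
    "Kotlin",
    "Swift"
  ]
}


Query: skills[-1]
Path: skills -> last element
Value: Swift

Swift


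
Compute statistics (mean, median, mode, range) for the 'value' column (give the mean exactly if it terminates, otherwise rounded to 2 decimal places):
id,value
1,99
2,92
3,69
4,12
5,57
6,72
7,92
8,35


Data: [99, 92, 69, 12, 57, 72, 92, 35]
Count: 8
Sum: 528
Mean: 528/8 = 66
Sorted: [12, 35, 57, 69, 72, 92, 92, 99]
Median: 70.5
Mode: 92 (2 times)
Range: 99 - 12 = 87
Min: 12, Max: 99

mean=66, median=70.5, mode=92, range=87


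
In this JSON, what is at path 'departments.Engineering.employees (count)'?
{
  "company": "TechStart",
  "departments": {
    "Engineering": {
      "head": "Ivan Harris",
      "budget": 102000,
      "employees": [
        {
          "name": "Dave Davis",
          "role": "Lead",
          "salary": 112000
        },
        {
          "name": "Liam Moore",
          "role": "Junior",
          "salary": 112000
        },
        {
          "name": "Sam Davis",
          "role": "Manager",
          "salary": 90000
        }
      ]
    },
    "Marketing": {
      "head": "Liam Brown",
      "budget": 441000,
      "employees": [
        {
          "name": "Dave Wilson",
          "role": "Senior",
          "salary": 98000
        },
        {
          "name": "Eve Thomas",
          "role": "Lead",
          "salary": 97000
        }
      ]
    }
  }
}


Path: departments.Engineering.employees (count)

Navigate:
  -> departments
  -> Engineering
  -> employees (array, length 3)

3


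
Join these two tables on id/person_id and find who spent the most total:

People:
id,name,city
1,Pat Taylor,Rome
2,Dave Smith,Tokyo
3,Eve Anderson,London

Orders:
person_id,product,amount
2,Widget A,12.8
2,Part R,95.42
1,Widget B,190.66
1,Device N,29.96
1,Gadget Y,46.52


Join on: people.id = orders.person_id

Joined rows:
  Dave Smith (Tokyo) bought Widget A for $12.8
  Dave Smith (Tokyo) bought Part R for $95.42
  Pat Taylor (Rome) bought Widget B for $190.66
  Pat Taylor (Rome) bought Device N for $29.96
  Pat Taylor (Rome) bought Gadget Y for $46.52

Total per person:
  Pat Taylor: $267.14
  Dave Smith: $108.22

Top spender: Pat Taylor ($267.14)

Pat Taylor ($267.14)


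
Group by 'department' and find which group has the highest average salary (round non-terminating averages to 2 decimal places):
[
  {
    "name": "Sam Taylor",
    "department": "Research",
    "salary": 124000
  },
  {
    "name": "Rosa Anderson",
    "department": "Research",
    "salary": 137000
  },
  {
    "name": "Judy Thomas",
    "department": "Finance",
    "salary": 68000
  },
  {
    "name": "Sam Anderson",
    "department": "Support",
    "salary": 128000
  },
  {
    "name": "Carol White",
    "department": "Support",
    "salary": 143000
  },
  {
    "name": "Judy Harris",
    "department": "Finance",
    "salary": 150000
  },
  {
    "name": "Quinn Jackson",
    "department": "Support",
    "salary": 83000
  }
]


Group by: department

Groups:
  Finance: 2 people, avg salary = 218000/2 = $109000
  Research: 2 people, avg salary = 261000/2 = $130500
  Support: 3 people, avg salary = 354000/3 = $118000

Highest average salary: Research ($130500)

Research ($130500)


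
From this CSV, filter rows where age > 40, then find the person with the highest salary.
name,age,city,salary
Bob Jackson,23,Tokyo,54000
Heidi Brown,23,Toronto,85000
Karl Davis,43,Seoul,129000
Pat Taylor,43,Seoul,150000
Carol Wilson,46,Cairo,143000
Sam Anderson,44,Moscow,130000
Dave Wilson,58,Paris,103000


Filter: age > 40
Sort by: salary (descending)

Filtered records (5):
  Pat Taylor, age 43, salary $150000
  Carol Wilson, age 46, salary $143000
  Sam Anderson, age 44, salary $130000
  Karl Davis, age 43, salary $129000
  Dave Wilson, age 58, salary $103000

Highest salary: Pat Taylor ($150000)

Pat Taylor


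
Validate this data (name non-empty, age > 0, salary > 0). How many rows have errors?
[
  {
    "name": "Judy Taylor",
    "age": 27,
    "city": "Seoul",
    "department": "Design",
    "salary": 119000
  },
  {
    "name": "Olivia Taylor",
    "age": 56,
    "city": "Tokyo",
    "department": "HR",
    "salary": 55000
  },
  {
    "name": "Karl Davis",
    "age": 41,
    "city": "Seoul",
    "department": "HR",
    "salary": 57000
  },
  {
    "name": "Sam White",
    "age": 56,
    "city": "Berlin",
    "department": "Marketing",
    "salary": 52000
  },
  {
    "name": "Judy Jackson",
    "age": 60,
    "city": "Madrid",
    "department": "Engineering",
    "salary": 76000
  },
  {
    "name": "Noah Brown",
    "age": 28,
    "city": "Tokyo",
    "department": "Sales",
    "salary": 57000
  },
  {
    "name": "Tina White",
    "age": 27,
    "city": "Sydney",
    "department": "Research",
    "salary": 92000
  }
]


Validating 7 records:
Rules: name non-empty, age > 0, salary > 0

  Row 1 (Judy Taylor): OK
  Row 2 (Olivia Taylor): OK
  Row 3 (Karl Davis): OK
  Row 4 (Sam White): OK
  Row 5 (Judy Jackson): OK
  Row 6 (Noah Brown): OK
  Row 7 (Tina White): OK

Total errors: 0

0 errors


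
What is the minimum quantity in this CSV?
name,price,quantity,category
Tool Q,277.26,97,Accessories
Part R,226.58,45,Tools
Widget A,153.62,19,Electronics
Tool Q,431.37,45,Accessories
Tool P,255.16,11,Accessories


Computing minimum quantity:
Values: [97, 45, 19, 45, 11]
Min = 11

11


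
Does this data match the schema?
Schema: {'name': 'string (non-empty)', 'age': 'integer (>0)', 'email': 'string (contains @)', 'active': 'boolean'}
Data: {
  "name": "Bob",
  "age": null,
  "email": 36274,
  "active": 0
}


Validating each field against schema:
  name: OK (non-empty string)
  age: FAIL (null is not an integer)
  email: FAIL (36274 is not a string)
  active: FAIL (0 is not a boolean)

Result: INVALID (3 errors: age, email, active)

INVALID (3 errors: age, email, active)


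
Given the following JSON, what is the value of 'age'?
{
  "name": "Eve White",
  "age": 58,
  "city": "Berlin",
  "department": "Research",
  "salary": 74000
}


Looking up field 'age'
Value: 58

58


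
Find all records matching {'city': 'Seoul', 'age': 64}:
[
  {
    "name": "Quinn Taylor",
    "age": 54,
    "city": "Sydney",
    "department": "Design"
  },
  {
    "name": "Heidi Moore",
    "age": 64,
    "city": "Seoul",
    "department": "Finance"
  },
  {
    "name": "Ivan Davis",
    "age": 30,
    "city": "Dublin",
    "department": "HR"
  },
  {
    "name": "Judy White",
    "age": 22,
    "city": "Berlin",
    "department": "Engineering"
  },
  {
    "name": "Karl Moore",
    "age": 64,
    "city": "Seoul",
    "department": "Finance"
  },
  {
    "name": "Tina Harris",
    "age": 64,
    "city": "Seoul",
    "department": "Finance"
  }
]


Search criteria: {'city': 'Seoul', 'age': 64}

Checking 6 records:
  Quinn Taylor: {city: Sydney, age: 54}
  Heidi Moore: {city: Seoul, age: 64} <-- MATCH
  Ivan Davis: {city: Dublin, age: 30}
  Judy White: {city: Berlin, age: 22}
  Karl Moore: {city: Seoul, age: 64} <-- MATCH
  Tina Harris: {city: Seoul, age: 64} <-- MATCH

Matches: ["Heidi Moore", "Karl Moore", "Tina Harris"]

["Heidi Moore", "Karl Moore", "Tina Harris"]


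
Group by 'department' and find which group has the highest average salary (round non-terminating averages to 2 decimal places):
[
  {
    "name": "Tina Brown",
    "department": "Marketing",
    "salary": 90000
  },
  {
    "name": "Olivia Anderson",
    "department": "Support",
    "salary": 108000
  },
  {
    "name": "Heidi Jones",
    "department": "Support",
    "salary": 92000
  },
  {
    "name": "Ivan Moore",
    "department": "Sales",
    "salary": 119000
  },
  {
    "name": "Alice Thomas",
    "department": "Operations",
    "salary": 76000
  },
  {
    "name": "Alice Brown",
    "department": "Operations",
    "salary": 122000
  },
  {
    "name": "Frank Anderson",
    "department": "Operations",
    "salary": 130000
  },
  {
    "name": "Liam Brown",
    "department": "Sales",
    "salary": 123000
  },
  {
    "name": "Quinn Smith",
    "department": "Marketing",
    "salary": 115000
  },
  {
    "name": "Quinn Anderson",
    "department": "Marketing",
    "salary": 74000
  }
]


Group by: department

Groups:
  Marketing: 3 people, avg salary = 279000/3 = $93000
  Operations: 3 people, avg salary = 328000/3 ≈ $109333.33
  Sales: 2 people, avg salary = 242000/2 = $121000
  Support: 2 people, avg salary = 200000/2 = $100000

Highest average salary: Sales ($121000)

Sales ($121000)


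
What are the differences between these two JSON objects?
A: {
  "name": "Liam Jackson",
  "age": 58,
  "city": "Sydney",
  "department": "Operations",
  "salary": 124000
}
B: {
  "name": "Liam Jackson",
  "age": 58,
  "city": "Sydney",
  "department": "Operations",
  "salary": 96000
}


Comparing each field (in key order):
  name: same
  age: same
  city: same
  department: same
  salary: DIFFERENT
Differences:
  salary: 124000 -> 96000

1 field(s) changed

1 change: salary


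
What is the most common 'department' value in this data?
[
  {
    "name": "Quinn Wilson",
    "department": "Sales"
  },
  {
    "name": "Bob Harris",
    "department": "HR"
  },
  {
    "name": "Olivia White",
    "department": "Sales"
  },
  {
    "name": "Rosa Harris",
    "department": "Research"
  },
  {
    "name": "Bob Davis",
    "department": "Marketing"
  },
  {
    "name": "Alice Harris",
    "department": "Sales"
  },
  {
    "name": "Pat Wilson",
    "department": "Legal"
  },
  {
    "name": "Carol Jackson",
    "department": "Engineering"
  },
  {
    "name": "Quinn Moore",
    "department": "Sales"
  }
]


Counting 'department' values across 9 records:

  Sales: 4 ####
  HR: 1 #
  Research: 1 #
  Marketing: 1 #
  Legal: 1 #
  Engineering: 1 #

Most common: Sales (4 times)

Sales (4 times)


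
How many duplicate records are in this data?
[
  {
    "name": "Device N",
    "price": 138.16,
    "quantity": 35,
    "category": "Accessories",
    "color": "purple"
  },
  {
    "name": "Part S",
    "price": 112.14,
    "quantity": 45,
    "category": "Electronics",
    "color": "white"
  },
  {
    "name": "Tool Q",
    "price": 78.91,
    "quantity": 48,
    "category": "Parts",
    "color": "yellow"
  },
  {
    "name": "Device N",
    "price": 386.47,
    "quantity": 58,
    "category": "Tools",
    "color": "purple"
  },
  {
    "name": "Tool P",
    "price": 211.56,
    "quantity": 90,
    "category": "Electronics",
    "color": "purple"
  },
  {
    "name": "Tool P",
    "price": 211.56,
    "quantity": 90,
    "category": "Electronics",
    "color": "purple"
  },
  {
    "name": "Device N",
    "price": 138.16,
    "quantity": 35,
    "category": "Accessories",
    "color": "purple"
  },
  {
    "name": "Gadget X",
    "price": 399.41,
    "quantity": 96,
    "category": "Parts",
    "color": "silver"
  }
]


Checking 8 records for duplicates:

  Row 1: Device N ($138.16, qty 35)
  Row 2: Part S ($112.14, qty 45)
  Row 3: Tool Q ($78.91, qty 48)
  Row 4: Device N ($386.47, qty 58)
  Row 5: Tool P ($211.56, qty 90)
  Row 6: Tool P ($211.56, qty 90) <-- DUPLICATE
  Row 7: Device N ($138.16, qty 35) <-- DUPLICATE
  Row 8: Gadget X ($399.41, qty 96)

Duplicates found: 2
Unique records: 6

2 duplicates, 6 unique


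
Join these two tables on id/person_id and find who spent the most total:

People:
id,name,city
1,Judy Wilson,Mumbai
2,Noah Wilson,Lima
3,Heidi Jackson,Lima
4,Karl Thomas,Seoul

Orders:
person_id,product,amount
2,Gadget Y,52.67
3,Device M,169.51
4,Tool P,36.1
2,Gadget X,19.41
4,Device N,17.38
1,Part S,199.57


Join on: people.id = orders.person_id

Joined rows:
  Noah Wilson (Lima) bought Gadget Y for $52.67
  Heidi Jackson (Lima) bought Device M for $169.51
  Karl Thomas (Seoul) bought Tool P for $36.1
  Noah Wilson (Lima) bought Gadget X for $19.41
  Karl Thomas (Seoul) bought Device N for $17.38
  Judy Wilson (Mumbai) bought Part S for $199.57

Total per person:
  Judy Wilson: $199.57
  Heidi Jackson: $169.51
  Noah Wilson: $72.08
  Karl Thomas: $53.48

Top spender: Judy Wilson ($199.57)

Judy Wilson ($199.57)


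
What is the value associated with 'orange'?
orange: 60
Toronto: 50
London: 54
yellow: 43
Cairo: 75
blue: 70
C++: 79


Looking up key 'orange'
Value: 60

60


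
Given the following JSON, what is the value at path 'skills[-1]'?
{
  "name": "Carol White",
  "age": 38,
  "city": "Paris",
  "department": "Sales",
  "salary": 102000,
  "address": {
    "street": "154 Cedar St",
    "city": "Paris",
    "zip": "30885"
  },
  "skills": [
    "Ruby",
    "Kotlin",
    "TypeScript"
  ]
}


Query: skills[-1]
Path: skills -> last element
Value: TypeScript

TypeScript


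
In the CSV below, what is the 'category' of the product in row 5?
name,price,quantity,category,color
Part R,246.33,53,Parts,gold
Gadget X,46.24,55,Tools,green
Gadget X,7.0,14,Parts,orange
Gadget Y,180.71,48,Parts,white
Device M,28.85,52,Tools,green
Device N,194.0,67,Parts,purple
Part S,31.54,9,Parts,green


Query: Row 5 ('Device M'), column 'category'
Value: Tools

Tools


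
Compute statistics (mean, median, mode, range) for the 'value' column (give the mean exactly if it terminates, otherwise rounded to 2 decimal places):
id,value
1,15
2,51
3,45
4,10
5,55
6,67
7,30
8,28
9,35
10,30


Data: [15, 51, 45, 10, 55, 67, 30, 28, 35, 30]
Count: 10
Sum: 366
Mean: 366/10 = 36.6
Sorted: [10, 15, 28, 30, 30, 35, 45, 51, 55, 67]
Median: 32.5
Mode: 30 (2 times)
Range: 67 - 10 = 57
Min: 10, Max: 67

mean=36.6, median=32.5, mode=30, range=57


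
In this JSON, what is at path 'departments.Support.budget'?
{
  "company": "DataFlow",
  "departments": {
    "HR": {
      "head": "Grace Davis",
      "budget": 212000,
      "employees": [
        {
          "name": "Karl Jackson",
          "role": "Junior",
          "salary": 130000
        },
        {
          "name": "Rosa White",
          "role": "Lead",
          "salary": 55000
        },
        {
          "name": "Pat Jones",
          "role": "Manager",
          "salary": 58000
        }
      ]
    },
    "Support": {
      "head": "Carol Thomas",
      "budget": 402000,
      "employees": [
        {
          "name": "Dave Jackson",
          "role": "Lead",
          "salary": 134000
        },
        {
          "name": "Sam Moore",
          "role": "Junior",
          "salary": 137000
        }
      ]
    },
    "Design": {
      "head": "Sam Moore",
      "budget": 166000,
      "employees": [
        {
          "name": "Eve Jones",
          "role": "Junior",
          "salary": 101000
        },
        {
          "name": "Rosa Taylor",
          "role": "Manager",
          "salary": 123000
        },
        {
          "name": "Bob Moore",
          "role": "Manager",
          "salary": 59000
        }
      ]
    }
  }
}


Path: departments.Support.budget

Navigate:
  -> departments
  -> Support
  -> budget = 402000

402000


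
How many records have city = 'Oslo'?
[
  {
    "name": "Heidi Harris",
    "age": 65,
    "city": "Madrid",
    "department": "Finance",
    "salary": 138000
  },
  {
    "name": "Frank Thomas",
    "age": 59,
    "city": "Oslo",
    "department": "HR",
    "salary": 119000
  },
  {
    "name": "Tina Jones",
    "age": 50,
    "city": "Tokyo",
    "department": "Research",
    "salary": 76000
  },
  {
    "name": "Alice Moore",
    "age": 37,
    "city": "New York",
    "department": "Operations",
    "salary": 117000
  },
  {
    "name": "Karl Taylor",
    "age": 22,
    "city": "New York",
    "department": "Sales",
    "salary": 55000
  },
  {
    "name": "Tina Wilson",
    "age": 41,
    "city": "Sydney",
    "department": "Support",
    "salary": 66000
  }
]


Data: 6 records
Condition: city = 'Oslo'

Checking each record:
  Heidi Harris: Madrid
  Frank Thomas: Oslo MATCH
  Tina Jones: Tokyo
  Alice Moore: New York
  Karl Taylor: New York
  Tina Wilson: Sydney

Count: 1

1


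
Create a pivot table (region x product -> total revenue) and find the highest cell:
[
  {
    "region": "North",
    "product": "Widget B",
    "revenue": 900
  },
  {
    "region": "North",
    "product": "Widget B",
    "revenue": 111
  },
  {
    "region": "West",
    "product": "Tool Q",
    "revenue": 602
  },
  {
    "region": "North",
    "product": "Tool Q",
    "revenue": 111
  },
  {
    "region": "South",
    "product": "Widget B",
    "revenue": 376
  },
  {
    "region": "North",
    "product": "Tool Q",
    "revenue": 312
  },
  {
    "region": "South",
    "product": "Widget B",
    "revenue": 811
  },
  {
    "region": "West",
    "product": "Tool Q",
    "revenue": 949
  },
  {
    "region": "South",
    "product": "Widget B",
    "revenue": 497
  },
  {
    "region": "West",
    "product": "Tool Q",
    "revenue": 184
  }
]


Pivot: region (rows) x product (columns) -> total revenue

     Tool Q        Widget B    
North          423          1011  
South            0          1684  
West          1735             0  

Highest: West / Tool Q = $1735

West / Tool Q = $1735


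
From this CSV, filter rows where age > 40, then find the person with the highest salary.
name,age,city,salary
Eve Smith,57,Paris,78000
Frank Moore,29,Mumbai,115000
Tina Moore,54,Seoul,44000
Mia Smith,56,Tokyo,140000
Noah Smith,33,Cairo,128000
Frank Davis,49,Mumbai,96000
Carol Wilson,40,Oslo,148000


Filter: age > 40
Sort by: salary (descending)

Filtered records (4):
  Mia Smith, age 56, salary $140000
  Frank Davis, age 49, salary $96000
  Eve Smith, age 57, salary $78000
  Tina Moore, age 54, salary $44000

Highest salary: Mia Smith ($140000)

Mia Smith


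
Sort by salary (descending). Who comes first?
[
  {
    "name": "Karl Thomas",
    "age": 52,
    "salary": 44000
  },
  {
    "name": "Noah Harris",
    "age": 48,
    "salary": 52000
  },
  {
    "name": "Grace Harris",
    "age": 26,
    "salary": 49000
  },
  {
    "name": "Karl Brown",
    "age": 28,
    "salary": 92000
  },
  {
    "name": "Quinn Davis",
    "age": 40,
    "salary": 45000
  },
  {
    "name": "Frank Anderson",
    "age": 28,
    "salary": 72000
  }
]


Sort by: salary (descending)

Sorted order:
  1. Karl Brown (salary = 92000)
  2. Frank Anderson (salary = 72000)
  3. Noah Harris (salary = 52000)
  4. Grace Harris (salary = 49000)
  5. Quinn Davis (salary = 45000)
  6. Karl Thomas (salary = 44000)

First: Karl Brown

Karl Brown


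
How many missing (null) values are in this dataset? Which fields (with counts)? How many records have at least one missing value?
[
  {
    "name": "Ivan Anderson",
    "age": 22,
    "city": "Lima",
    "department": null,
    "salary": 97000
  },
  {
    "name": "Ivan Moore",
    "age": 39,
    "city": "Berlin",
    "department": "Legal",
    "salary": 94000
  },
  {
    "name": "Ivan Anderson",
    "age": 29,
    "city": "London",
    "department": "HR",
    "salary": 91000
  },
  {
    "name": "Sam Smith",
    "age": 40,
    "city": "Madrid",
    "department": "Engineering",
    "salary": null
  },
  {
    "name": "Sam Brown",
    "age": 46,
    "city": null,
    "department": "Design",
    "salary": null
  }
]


Checking for missing (null) values in 5 records:

  Ivan Anderson: department
  Ivan Moore: complete
  Ivan Anderson: complete
  Sam Smith: salary
  Sam Brown: city, salary

Per field:
  name: 0 missing
  age: 0 missing
  city: 1 missing
  department: 1 missing
  salary: 2 missing

Total missing values: 4
Records with any missing: 3

4 missing values (city: 1, department: 1, salary: 2); 3 incomplete records


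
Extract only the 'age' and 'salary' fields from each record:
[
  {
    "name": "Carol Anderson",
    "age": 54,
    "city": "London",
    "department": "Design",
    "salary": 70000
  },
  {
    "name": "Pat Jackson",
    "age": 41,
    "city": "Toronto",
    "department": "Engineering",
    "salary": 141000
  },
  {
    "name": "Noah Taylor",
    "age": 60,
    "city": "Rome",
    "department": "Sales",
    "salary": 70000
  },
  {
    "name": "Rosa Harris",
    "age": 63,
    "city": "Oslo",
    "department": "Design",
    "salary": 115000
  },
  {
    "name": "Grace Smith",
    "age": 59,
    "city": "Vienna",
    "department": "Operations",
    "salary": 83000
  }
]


Original: 5 records with fields: name, age, city, department, salary
Keep: ['age', 'salary']
Drop: ['name', 'city', 'department']
Result: 5 records, 2 fields each

[
  {
    "age": 54,
    "salary": 70000
  },
  {
    "age": 41,
    "salary": 141000
  },
  {
    "age": 60,
    "salary": 70000
  },
  {
    "age": 63,
    "salary": 115000
  },
  {
    "age": 59,
    "salary": 83000
  }
]


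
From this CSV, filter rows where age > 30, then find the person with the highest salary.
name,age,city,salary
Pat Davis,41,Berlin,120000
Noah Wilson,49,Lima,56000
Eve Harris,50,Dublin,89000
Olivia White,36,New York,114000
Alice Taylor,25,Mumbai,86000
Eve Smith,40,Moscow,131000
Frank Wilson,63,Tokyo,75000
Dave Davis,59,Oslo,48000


Filter: age > 30
Sort by: salary (descending)

Filtered records (7):
  Eve Smith, age 40, salary $131000
  Pat Davis, age 41, salary $120000
  Olivia White, age 36, salary $114000
  Eve Harris, age 50, salary $89000
  Frank Wilson, age 63, salary $75000
  Noah Wilson, age 49, salary $56000
  Dave Davis, age 59, salary $48000

Highest salary: Eve Smith ($131000)

Eve Smith


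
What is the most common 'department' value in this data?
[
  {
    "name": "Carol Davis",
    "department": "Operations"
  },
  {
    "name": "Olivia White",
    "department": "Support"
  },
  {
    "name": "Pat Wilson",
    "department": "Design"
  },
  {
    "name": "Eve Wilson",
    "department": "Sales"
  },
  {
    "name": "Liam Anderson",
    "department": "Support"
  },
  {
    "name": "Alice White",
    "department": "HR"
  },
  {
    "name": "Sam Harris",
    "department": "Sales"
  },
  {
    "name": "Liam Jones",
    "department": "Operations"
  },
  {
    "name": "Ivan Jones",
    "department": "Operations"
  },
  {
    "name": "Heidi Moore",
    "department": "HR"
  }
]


Counting 'department' values across 10 records:

  Operations: 3 ###
  Support: 2 ##
  Sales: 2 ##
  HR: 2 ##
  Design: 1 #

Most common: Operations (3 times)

Operations (3 times)


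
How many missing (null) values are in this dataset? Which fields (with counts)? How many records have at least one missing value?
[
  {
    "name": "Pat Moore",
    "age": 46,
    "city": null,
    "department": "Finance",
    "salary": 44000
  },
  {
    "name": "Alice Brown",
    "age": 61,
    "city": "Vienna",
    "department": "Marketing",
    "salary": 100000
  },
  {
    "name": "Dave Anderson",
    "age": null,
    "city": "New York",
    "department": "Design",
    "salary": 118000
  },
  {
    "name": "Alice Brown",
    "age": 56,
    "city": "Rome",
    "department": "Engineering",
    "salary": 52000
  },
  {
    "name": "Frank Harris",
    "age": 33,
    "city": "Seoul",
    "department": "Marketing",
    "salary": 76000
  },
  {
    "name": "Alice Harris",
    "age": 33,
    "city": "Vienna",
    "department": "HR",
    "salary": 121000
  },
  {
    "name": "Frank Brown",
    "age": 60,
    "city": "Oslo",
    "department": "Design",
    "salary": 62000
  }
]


Checking for missing (null) values in 7 records:

  Pat Moore: city
  Alice Brown: complete
  Dave Anderson: age
  Alice Brown: complete
  Frank Harris: complete
  Alice Harris: complete
  Frank Brown: complete

Per field:
  name: 0 missing
  age: 1 missing
  city: 1 missing
  department: 0 missing
  salary: 0 missing

Total missing values: 2
Records with any missing: 2

2 missing values (age: 1, city: 1); 2 incomplete records


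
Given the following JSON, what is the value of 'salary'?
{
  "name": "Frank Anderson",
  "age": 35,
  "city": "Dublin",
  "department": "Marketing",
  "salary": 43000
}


Looking up field 'salary'
Value: 43000

43000


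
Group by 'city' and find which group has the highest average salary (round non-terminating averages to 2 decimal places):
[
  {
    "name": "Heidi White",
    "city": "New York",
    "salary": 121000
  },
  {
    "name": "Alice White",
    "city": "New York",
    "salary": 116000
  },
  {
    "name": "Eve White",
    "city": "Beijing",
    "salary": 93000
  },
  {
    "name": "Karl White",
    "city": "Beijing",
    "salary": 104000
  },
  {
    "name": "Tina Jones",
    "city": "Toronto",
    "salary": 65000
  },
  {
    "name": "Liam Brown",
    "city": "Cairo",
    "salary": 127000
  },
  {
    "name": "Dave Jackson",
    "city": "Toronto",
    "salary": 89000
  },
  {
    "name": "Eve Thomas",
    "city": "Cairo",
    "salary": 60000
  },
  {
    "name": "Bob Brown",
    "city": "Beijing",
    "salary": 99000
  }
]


Group by: city

Groups:
  Beijing: 3 people, avg salary = 296000/3 ≈ $98666.67
  Cairo: 2 people, avg salary = 187000/2 = $93500
  New York: 2 people, avg salary = 237000/2 = $118500
  Toronto: 2 people, avg salary = 154000/2 = $77000

Highest average salary: New York ($118500)

New York ($118500)


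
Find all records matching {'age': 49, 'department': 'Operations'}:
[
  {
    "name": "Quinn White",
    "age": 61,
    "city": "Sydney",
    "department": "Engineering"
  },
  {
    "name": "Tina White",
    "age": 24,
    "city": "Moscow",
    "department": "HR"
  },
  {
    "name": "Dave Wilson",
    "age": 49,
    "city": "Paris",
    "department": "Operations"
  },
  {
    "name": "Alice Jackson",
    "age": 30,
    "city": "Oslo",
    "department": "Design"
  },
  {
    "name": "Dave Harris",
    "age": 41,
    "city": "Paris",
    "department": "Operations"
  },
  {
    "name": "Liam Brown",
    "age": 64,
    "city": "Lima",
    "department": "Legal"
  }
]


Search criteria: {'age': 49, 'department': 'Operations'}

Checking 6 records:
  Quinn White: {age: 61, department: Engineering}
  Tina White: {age: 24, department: HR}
  Dave Wilson: {age: 49, department: Operations} <-- MATCH
  Alice Jackson: {age: 30, department: Design}
  Dave Harris: {age: 41, department: Operations}
  Liam Brown: {age: 64, department: Legal}

Matches: ["Dave Wilson"]

["Dave Wilson"]


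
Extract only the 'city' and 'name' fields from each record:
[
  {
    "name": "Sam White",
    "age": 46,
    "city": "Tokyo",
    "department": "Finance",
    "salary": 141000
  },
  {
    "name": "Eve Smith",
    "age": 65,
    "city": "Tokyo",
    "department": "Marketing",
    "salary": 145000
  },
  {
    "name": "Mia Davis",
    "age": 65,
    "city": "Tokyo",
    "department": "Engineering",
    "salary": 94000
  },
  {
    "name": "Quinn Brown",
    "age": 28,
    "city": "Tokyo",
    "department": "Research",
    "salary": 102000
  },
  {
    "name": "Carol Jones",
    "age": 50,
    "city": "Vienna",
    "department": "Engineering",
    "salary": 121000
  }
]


Original: 5 records with fields: name, age, city, department, salary
Keep: ['city', 'name']
Drop: ['age', 'department', 'salary']
Result: 5 records, 2 fields each

[
  {
    "city": "Tokyo",
    "name": "Sam White"
  },
  {
    "city": "Tokyo",
    "name": "Eve Smith"
  },
  {
    "city": "Tokyo",
    "name": "Mia Davis"
  },
  {
    "city": "Tokyo",
    "name": "Quinn Brown"
  },
  {
    "city": "Vienna",
    "name": "Carol Jones"
  }
]


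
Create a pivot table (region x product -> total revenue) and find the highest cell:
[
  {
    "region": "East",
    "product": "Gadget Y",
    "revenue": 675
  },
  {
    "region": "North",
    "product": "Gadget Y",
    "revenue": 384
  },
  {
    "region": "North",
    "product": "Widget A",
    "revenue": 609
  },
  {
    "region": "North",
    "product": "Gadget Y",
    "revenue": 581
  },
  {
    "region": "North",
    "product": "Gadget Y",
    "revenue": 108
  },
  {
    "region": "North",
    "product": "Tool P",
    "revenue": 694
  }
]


Pivot: region (rows) x product (columns) -> total revenue

     Gadget Y      Tool P        Widget A    
East           675             0             0  
North         1073           694           609  

Highest: North / Gadget Y = $1073

North / Gadget Y = $1073


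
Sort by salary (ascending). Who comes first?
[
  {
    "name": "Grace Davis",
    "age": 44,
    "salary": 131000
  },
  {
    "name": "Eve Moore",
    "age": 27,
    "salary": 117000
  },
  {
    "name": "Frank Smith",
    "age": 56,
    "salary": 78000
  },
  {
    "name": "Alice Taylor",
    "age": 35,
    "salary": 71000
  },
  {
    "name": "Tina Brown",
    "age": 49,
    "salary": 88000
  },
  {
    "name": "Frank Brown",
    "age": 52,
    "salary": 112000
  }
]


Sort by: salary (ascending)

Sorted order:
  1. Alice Taylor (salary = 71000)
  2. Frank Smith (salary = 78000)
  3. Tina Brown (salary = 88000)
  4. Frank Brown (salary = 112000)
  5. Eve Moore (salary = 117000)
  6. Grace Davis (salary = 131000)

First: Alice Taylor

Alice Taylor


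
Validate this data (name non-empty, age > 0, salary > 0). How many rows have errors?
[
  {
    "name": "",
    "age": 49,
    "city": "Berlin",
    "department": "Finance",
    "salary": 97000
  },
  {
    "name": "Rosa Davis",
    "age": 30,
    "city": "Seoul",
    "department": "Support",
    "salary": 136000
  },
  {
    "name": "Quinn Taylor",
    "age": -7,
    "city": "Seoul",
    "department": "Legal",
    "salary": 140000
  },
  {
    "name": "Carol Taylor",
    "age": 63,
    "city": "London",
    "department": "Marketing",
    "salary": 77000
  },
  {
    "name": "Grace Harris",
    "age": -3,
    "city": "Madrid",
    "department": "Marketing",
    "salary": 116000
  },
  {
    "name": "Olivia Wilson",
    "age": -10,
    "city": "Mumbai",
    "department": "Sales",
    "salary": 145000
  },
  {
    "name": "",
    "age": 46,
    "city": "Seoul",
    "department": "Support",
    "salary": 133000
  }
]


Validating 7 records:
Rules: name non-empty, age > 0, salary > 0

  Row 1 (???): empty name
  Row 2 (Rosa Davis): OK
  Row 3 (Quinn Taylor): negative age: -7
  Row 4 (Carol Taylor): OK
  Row 5 (Grace Harris): negative age: -3
  Row 6 (Olivia Wilson): negative age: -10
  Row 7 (???): empty name

Total errors: 5

5 errors


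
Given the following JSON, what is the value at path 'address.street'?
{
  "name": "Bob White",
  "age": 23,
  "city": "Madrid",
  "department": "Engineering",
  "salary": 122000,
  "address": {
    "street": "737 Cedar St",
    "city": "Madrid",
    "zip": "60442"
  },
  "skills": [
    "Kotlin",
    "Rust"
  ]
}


Query: address.street
Path: address -> street
Value: 737 Cedar St

737 Cedar St


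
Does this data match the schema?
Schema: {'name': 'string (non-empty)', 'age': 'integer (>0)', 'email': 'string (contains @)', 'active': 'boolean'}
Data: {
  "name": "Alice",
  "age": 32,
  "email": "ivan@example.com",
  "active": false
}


Validating each field against schema:
  name: OK (non-empty string)
  age: OK (positive integer)
  email: OK (string with @)
  active: OK (boolean)

Result: VALID

VALID


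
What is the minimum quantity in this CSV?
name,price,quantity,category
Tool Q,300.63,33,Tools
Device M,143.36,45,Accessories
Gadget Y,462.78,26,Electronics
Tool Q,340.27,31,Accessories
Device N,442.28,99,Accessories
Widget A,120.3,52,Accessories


Computing minimum quantity:
Values: [33, 45, 26, 31, 99, 52]
Min = 26

26


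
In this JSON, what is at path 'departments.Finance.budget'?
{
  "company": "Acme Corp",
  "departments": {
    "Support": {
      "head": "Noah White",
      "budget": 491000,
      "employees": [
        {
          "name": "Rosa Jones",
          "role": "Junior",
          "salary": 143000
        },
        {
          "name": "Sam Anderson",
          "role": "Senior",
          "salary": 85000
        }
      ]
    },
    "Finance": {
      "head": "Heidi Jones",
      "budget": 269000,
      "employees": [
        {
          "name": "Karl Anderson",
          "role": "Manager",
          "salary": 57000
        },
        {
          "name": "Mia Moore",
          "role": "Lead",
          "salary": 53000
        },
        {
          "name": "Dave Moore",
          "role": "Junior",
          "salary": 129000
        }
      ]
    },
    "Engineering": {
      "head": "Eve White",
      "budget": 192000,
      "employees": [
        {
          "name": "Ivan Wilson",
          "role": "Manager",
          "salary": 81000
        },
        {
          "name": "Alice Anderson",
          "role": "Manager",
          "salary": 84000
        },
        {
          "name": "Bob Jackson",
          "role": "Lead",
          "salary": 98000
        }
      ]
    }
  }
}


Path: departments.Finance.budget

Navigate:
  -> departments
  -> Finance
  -> budget = 269000

269000
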